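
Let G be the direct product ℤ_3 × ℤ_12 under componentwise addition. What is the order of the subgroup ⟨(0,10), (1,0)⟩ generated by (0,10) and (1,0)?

18

|⟨(0,10)⟩| = 6 and |⟨(1,0)⟩| = 3, so |H| is a multiple of lcm(6, 3) = 6 and divides |G| = 36.
Closing under the operation: H = {(0,0), (0,2), (0,4), (0,6), (0,8), (0,10), (1,0), (1,2), (1,4), (1,6), (1,8), (1,10), (2,0), (2,2), (2,4), (2,6), (2,8), (2,10)}, so |H| = 18.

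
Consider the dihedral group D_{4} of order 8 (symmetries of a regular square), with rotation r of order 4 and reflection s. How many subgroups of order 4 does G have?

3

|G| = 8 and 4 | 8, so subgroups of order 4 are possible by Lagrange.
The subgroups of order 4 are: {e, r, r^2, r^3}; {e, r^2, s, r^2s}; {e, r^2, rs, r^3s}.
So G has 3 subgroups of order 4.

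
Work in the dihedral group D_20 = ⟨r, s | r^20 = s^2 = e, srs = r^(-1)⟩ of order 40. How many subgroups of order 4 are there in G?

11

|G| = 40 and 4 | 40, so subgroups of order 4 are possible by Lagrange.
The subgroups of order 4 are: {e, r^10, s, r^10s}; {e, r^10, rs, r^11s}; {e, r^10, r^2s, r^12s}; {e, r^10, r^3s, r^13s}; … (11 in all).
So G has 11 subgroups of order 4.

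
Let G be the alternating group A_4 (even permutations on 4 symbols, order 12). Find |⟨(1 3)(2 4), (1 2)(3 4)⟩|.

|⟨(1 3)(2 4)⟩| = 2 and |⟨(1 2)(3 4)⟩| = 2, so |H| is a multiple of lcm(2, 2) = 2 and divides |G| = 12.
Closing under the operation: H = {e, (1 2)(3 4), (1 3)(2 4), (1 4)(2 3)}, so |H| = 4.

4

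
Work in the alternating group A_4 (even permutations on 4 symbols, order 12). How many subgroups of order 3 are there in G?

|G| = 12 and 3 | 12, so subgroups of order 3 are possible by Lagrange.
The subgroups of order 3 are: {e, (1 2 3), (1 3 2)}; {e, (1 2 4), (1 4 2)}; {e, (1 3 4), (1 4 3)}; {e, (2 3 4), (2 4 3)}.
So G has 4 subgroups of order 3.

4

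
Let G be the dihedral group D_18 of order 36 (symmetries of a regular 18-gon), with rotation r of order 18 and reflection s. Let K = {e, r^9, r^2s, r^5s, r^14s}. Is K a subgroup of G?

|K| = 5 does not divide |G| = 36, so by Lagrange K is not a subgroup.

No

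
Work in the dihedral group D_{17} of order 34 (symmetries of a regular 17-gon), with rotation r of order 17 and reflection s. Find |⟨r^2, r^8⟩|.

|⟨r^2⟩| = 17 and |⟨r^8⟩| = 17, so |H| is a multiple of lcm(17, 17) = 17 and divides |G| = 34.
Closing under the operation: H = {e, r, r^2, r^3, r^4, r^5, r^6, r^7, r^8, r^9, r^10, r^11, r^12, r^13, r^14, r^15, r^16}, so |H| = 17.

17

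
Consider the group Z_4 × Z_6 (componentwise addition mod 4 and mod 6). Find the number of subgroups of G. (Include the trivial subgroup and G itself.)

|G| = 24, so by Lagrange every subgroup order divides 24. Divisors: 1, 2, 3, 4, 6, 8, 12, 24.
Subgroups by order — order 1: 1; order 2: 3; order 3: 1; order 4: 3; order 6: 3; order 8: 1; order 12: 3; order 24: 1.
Total: 1 + 3 + 1 + 3 + 3 + 1 + 3 + 1 = 16.

16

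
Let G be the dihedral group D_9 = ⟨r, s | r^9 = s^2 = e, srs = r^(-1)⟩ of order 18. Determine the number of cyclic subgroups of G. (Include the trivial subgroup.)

Each element a generates a cyclic subgroup ⟨a⟩; distinct elements may generate the same one (a cyclic group of order d has φ(d) generators).
Cyclic subgroups by order — order 1: 1; order 2: 9; order 3: 1; order 9: 1.
Total: 12.

12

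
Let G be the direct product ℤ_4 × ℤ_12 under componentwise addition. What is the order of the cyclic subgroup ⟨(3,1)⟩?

12

The order of (3,1) in Z_4 × Z_12 is lcm(ord(3) in Z_4, ord(1) in Z_12).
ord(3) = 4 and ord(1) = 12, so |⟨(3,1)⟩| = lcm(4, 12) = 12.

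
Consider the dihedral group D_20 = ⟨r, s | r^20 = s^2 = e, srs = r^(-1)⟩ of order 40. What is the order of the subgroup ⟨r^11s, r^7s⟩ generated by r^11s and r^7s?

|⟨r^11s⟩| = 2 and |⟨r^7s⟩| = 2, so |H| is a multiple of lcm(2, 2) = 2 and divides |G| = 40.
Closing under the operation: H = {e, r^4, r^8, r^12, r^16, r^3s, r^7s, r^11s, r^15s, r^19s}, so |H| = 10.

10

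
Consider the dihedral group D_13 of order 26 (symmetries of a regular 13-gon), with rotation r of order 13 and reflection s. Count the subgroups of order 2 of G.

13

|G| = 26 and 2 | 26, so subgroups of order 2 are possible by Lagrange.
The subgroups of order 2 are: {e, r^10s}; {e, r^11s}; {e, r^12s}; {e, r^2s}; … (13 in all).
So G has 13 subgroups of order 2.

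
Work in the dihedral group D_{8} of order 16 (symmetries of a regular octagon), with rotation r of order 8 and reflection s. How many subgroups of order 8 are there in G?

|G| = 16 and 8 | 16, so subgroups of order 8 are possible by Lagrange.
The subgroups of order 8 are: {e, r, r^2, r^3, r^4, r^5, r^6, r^7}; {e, r^2, r^4, r^6, s, r^2s, r^4s, r^6s}; {e, r^2, r^4, r^6, rs, r^3s, r^5s, r^7s}.
So G has 3 subgroups of order 8.

3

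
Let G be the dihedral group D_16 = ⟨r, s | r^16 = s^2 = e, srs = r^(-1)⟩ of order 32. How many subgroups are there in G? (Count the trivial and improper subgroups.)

36

|G| = 32, so by Lagrange every subgroup order divides 32. Divisors: 1, 2, 4, 8, 16, 32.
Subgroups by order — order 1: 1; order 2: 17; order 4: 9; order 8: 5; order 16: 3; order 32: 1.
Total: 1 + 17 + 9 + 5 + 3 + 1 = 36.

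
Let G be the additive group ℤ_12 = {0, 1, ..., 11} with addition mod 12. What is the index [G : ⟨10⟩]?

2

|⟨10⟩| = 6 and |G| = 12.
By Lagrange, [G : H] = |G|/|H| = 12/6 = 2.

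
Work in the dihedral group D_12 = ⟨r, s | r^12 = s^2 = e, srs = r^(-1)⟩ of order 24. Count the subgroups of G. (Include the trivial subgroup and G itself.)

34

|G| = 24, so by Lagrange every subgroup order divides 24. Divisors: 1, 2, 3, 4, 6, 8, 12, 24.
Subgroups by order — order 1: 1; order 2: 13; order 3: 1; order 4: 7; order 6: 5; order 8: 3; order 12: 3; order 24: 1.
Total: 1 + 13 + 1 + 7 + 5 + 3 + 3 + 1 = 34.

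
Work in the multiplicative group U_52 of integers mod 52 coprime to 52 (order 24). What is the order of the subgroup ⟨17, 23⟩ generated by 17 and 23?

12

|⟨17⟩| = 6 and |⟨23⟩| = 6, so |H| is a multiple of lcm(6, 6) = 6 and divides |G| = 24.
Closing under the operation: H = {1, 3, 9, 17, 23, 25, 27, 29, 35, 43, 49, 51}, so |H| = 12.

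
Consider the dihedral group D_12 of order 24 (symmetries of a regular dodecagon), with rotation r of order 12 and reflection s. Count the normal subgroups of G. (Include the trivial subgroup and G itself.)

9

G has 34 subgroups. Checking conjugation-invariance by order — order 1: 1/1 normal; order 2: 1/13 normal; order 3: 1/1 normal; order 4: 1/7 normal; order 6: 1/5 normal; order 8: 0/3 normal; order 12: 3/3 normal; order 24: 1/1 normal.
Total normal subgroups: 9.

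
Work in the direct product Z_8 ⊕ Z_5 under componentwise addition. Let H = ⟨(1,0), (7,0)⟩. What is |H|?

|⟨(1,0)⟩| = 8 and |⟨(7,0)⟩| = 8, so |H| is a multiple of lcm(8, 8) = 8 and divides |G| = 40.
Closing under the operation: H = {(0,0), (1,0), (2,0), (3,0), (4,0), (5,0), (6,0), (7,0)}, so |H| = 8.

8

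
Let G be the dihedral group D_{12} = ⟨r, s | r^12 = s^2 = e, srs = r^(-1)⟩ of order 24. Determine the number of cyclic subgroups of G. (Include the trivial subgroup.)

18

Group the elements of G by the cyclic subgroup they generate; each cyclic subgroup of order d accounts for φ(d) elements.
Cyclic subgroups by order — order 1: 1; order 2: 13; order 3: 1; order 4: 1; order 6: 1; order 12: 1.
Total: 18.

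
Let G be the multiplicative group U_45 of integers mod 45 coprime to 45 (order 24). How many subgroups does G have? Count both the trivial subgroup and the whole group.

16

|G| = 24, so by Lagrange every subgroup order divides 24. Divisors: 1, 2, 3, 4, 6, 8, 12, 24.
Subgroups by order — order 1: 1; order 2: 3; order 3: 1; order 4: 3; order 6: 3; order 8: 1; order 12: 3; order 24: 1.
Total: 1 + 3 + 1 + 3 + 3 + 1 + 3 + 1 = 16.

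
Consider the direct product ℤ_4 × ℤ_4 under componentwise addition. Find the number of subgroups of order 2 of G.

|G| = 16 and 2 | 16, so subgroups of order 2 are possible by Lagrange.
The subgroups of order 2 are: {(0,0), (0,2)}; {(0,0), (2,0)}; {(0,0), (2,2)}.
So G has 3 subgroups of order 2.

3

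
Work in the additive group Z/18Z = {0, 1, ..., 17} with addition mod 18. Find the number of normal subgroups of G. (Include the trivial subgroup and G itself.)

6

G is abelian, so every subgroup is normal.
G has 6 subgroups in total, hence 6 normal subgroups.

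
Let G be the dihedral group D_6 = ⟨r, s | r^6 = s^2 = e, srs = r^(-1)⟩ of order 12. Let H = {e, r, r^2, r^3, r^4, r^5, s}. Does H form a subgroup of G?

|H| = 7 does not divide |G| = 12, so by Lagrange H is not a subgroup.

No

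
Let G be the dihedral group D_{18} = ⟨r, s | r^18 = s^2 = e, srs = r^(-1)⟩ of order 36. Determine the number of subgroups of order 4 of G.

9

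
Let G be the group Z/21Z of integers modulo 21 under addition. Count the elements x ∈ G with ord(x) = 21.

12

In a cyclic group of order 21, the number of elements of order d (for d | 21) is φ(d).
φ(21) = 12.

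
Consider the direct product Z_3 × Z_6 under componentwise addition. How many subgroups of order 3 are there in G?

|G| = 18 and 3 | 18, so subgroups of order 3 are possible by Lagrange.
The subgroups of order 3 are: {(0,0), (0,2), (0,4)}; {(0,0), (1,0), (2,0)}; {(0,0), (1,2), (2,4)}; {(0,0), (1,4), (2,2)}.
So G has 4 subgroups of order 3.

4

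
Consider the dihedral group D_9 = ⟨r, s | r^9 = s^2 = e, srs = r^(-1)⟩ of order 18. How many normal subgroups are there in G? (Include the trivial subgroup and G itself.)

G has 16 subgroups. Checking conjugation-invariance by order — order 1: 1/1 normal; order 2: 0/9 normal; order 3: 1/1 normal; order 6: 0/3 normal; order 9: 1/1 normal; order 18: 1/1 normal.
Total normal subgroups: 4.

4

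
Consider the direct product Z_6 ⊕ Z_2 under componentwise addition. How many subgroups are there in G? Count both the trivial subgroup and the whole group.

10

|G| = 12, so by Lagrange every subgroup order divides 12. Divisors: 1, 2, 3, 4, 6, 12.
Subgroups by order — order 1: 1; order 2: 3; order 3: 1; order 4: 1; order 6: 3; order 12: 1.
Total: 1 + 3 + 1 + 1 + 3 + 1 = 10.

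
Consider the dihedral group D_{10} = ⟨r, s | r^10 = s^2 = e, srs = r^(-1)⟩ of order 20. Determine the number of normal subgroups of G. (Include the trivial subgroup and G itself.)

G has 22 subgroups. Checking conjugation-invariance by order — order 1: 1/1 normal; order 2: 1/11 normal; order 4: 0/5 normal; order 5: 1/1 normal; order 10: 3/3 normal; order 20: 1/1 normal.
Total normal subgroups: 7.

7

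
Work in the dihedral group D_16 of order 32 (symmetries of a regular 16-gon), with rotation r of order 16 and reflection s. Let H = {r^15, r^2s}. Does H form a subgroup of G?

No

The identity e ∉ H, so H is not a subgroup.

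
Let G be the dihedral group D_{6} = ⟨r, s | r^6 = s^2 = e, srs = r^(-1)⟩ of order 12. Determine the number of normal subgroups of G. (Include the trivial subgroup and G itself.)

G has 16 subgroups. Checking conjugation-invariance by order — order 1: 1/1 normal; order 2: 1/7 normal; order 3: 1/1 normal; order 4: 0/3 normal; order 6: 3/3 normal; order 12: 1/1 normal.
Total normal subgroups: 7.

7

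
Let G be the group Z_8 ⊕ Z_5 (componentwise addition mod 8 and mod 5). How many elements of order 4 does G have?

2

An element (a,b) has order lcm(ord(a), ord(b)); count pairs with lcm equal to 4.
Enumerating gives 2 such elements.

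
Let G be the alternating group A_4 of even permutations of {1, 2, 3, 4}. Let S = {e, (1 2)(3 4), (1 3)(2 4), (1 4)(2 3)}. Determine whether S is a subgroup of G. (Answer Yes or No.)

|S| = 4 divides |G| = 12, consistent with Lagrange.
S contains the identity, every element's inverse is in S, and S is closed under ∘: it is a subgroup.

Yes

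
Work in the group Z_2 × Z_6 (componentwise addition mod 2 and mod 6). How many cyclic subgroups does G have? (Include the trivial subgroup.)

8

A cyclic subgroup of order d is generated by each of its φ(d) elements of order d, so the cyclic subgroups of order d number (#elements of order d)/φ(d).
Cyclic subgroups by order — order 1: 1; order 2: 3; order 3: 1; order 6: 3.
Total: 8.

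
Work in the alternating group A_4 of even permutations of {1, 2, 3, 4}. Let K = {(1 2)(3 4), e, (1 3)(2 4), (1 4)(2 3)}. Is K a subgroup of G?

Yes

|K| = 4 divides |G| = 12, consistent with Lagrange.
K contains the identity, every element's inverse is in K, and K is closed under ∘: it is a subgroup.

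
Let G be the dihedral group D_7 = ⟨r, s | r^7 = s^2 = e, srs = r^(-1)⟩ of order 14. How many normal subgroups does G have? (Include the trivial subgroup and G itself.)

G has 10 subgroups. Checking conjugation-invariance by order — order 1: 1/1 normal; order 2: 0/7 normal; order 7: 1/1 normal; order 14: 1/1 normal.
Total normal subgroups: 3.

3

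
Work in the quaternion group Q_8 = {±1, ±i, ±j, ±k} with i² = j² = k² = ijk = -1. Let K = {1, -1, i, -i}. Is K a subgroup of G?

|K| = 4 divides |G| = 8, consistent with Lagrange.
K contains the identity, every element's inverse is in K, and K is closed under ·: it is a subgroup.
In fact K = ⟨-i⟩.

Yes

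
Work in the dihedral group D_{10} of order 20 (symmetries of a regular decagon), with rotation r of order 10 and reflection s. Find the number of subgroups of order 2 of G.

|G| = 20 and 2 | 20, so subgroups of order 2 are possible by Lagrange.
The subgroups of order 2 are: {e, r^2s}; {e, r^3s}; {e, r^4s}; {e, r^5}; … (11 in all).
So G has 11 subgroups of order 2.

11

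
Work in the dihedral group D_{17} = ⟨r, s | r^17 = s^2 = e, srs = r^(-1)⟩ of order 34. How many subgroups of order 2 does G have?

17

|G| = 34 and 2 | 34, so subgroups of order 2 are possible by Lagrange.
The subgroups of order 2 are: {e, r^10s}; {e, r^11s}; {e, r^12s}; {e, r^13s}; … (17 in all).
So G has 17 subgroups of order 2.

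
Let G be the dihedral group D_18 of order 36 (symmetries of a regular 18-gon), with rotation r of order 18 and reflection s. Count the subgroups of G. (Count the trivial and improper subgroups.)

|G| = 36, so by Lagrange every subgroup order divides 36. Divisors: 1, 2, 3, 4, 6, 9, 12, 18, 36.
Subgroups by order — order 1: 1; order 2: 19; order 3: 1; order 4: 9; order 6: 7; order 9: 1; order 12: 3; order 18: 3; order 36: 1.
Total: 1 + 19 + 1 + 9 + 7 + 1 + 3 + 3 + 1 = 45.

45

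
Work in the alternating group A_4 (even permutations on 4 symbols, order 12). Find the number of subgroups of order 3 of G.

|G| = 12 and 3 | 12, so subgroups of order 3 are possible by Lagrange.
The subgroups of order 3 are: {e, (1 2 3), (1 3 2)}; {e, (1 2 4), (1 4 2)}; {e, (1 3 4), (1 4 3)}; {e, (2 3 4), (2 4 3)}.
So G has 4 subgroups of order 3.

4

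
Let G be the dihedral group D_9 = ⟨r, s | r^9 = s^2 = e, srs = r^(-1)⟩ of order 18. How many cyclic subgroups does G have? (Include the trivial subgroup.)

A cyclic subgroup of order d is generated by each of its φ(d) elements of order d, so the cyclic subgroups of order d number (#elements of order d)/φ(d).
Cyclic subgroups by order — order 1: 1; order 2: 9; order 3: 1; order 9: 1.
Total: 12.

12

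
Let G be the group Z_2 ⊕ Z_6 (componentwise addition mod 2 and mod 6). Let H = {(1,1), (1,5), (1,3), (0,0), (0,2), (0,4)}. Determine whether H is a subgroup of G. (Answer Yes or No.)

Yes

|H| = 6 divides |G| = 12, consistent with Lagrange.
H contains the identity, every element's inverse is in H, and H is closed under +: it is a subgroup.
In fact H = ⟨(1,5)⟩.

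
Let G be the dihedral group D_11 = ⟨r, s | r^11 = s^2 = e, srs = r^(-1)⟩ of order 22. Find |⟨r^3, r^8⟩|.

|⟨r^3⟩| = 11 and |⟨r^8⟩| = 11, so |H| is a multiple of lcm(11, 11) = 11 and divides |G| = 22.
Closing under the operation: H = {e, r, r^2, r^3, r^4, r^5, r^6, r^7, r^8, r^9, r^10}, so |H| = 11.

11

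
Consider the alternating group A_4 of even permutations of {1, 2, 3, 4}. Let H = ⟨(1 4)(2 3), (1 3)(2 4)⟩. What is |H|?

|⟨(1 4)(2 3)⟩| = 2 and |⟨(1 3)(2 4)⟩| = 2, so |H| is a multiple of lcm(2, 2) = 2 and divides |G| = 12.
Closing under the operation: H = {e, (1 2)(3 4), (1 3)(2 4), (1 4)(2 3)}, so |H| = 4.

4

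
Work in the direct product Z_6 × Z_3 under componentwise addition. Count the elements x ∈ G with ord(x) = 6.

8

An element (a,b) has order lcm(ord(a), ord(b)); count pairs with lcm equal to 6.
Enumerating gives 8 such elements.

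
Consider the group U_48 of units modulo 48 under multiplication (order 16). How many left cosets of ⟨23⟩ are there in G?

8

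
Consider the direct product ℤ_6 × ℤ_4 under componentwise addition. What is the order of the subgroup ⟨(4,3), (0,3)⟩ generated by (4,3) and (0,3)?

12

|⟨(4,3)⟩| = 12 and |⟨(0,3)⟩| = 4, so |H| is a multiple of lcm(12, 4) = 12 and divides |G| = 24.
Closing under the operation: H = {(0,0), (0,1), (0,2), (0,3), (2,0), (2,1), (2,2), (2,3), (4,0), (4,1), (4,2), (4,3)}, so |H| = 12.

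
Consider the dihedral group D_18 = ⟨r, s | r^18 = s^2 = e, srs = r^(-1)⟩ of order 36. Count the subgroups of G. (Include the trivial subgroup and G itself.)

|G| = 36, so by Lagrange every subgroup order divides 36. Divisors: 1, 2, 3, 4, 6, 9, 12, 18, 36.
Subgroups by order — order 1: 1; order 2: 19; order 3: 1; order 4: 9; order 6: 7; order 9: 1; order 12: 3; order 18: 3; order 36: 1.
Total: 1 + 19 + 1 + 9 + 7 + 1 + 3 + 3 + 1 = 45.

45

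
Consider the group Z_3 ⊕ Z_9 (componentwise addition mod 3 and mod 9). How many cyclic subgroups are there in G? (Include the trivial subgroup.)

Group the elements of G by the cyclic subgroup they generate; each cyclic subgroup of order d accounts for φ(d) elements.
Cyclic subgroups by order — order 1: 1; order 3: 4; order 9: 3.
Total: 8.

8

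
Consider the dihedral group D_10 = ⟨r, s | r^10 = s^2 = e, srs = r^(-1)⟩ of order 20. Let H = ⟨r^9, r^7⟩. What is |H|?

|⟨r^9⟩| = 10 and |⟨r^7⟩| = 10, so |H| is a multiple of lcm(10, 10) = 10 and divides |G| = 20.
Closing under the operation: H = {e, r, r^2, r^3, r^4, r^5, r^6, r^7, r^8, r^9}, so |H| = 10.

10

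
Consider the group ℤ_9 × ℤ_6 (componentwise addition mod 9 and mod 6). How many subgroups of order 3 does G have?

4

|G| = 54 and 3 | 54, so subgroups of order 3 are possible by Lagrange.
The subgroups of order 3 are: {(0,0), (0,2), (0,4)}; {(0,0), (3,0), (6,0)}; {(0,0), (3,2), (6,4)}; {(0,0), (3,4), (6,2)}.
So G has 4 subgroups of order 3.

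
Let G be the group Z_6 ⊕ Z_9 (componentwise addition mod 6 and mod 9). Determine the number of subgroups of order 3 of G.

4

|G| = 54 and 3 | 54, so subgroups of order 3 are possible by Lagrange.
The subgroups of order 3 are: {(0,0), (0,3), (0,6)}; {(0,0), (2,0), (4,0)}; {(0,0), (2,3), (4,6)}; {(0,0), (2,6), (4,3)}.
So G has 4 subgroups of order 3.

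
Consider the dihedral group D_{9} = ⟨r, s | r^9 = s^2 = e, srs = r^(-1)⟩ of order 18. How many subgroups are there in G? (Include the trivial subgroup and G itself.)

|G| = 18, so by Lagrange every subgroup order divides 18. Divisors: 1, 2, 3, 6, 9, 18.
Subgroups by order — order 1: 1; order 2: 9; order 3: 1; order 6: 3; order 9: 1; order 18: 1.
Total: 1 + 9 + 1 + 3 + 1 + 1 = 16.

16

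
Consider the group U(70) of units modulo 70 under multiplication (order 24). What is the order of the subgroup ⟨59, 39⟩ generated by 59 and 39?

|⟨59⟩| = 6 and |⟨39⟩| = 6, so |H| is a multiple of lcm(6, 6) = 6 and divides |G| = 24.
Closing under the operation: H = {1, 9, 11, 19, 29, 31, 39, 41, 51, 59, 61, 69}, so |H| = 12.

12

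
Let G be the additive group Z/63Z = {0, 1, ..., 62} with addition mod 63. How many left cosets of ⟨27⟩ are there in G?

9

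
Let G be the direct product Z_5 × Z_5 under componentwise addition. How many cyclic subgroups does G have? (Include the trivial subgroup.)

7

A cyclic subgroup of order d is generated by each of its φ(d) elements of order d, so the cyclic subgroups of order d number (#elements of order d)/φ(d).
Cyclic subgroups by order — order 1: 1; order 5: 6.
Total: 7.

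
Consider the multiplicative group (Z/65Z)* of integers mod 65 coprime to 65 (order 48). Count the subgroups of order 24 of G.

3

|G| = 48 and 24 | 48, so subgroups of order 24 are possible by Lagrange.
The subgroups of order 24 are: {1, 4, 6, 9, 11, 14, 16, 19, 21, 24, 29, 31, 34, 36, 41, 44, 46, 49, 51, 54, 56, 59, 61, 64}; {1, 3, 4, 9, 12, 14, 16, 17, 22, 23, 27, 29, 36, 38, 42, 43, 48, 49, 51, 53, 56, 61, 62, 64}; {1, 2, 4, 7, 8, 9, 14, 16, 18, 28, 29, 32, 33, 36, 37, 47, 49, 51, 56, 57, 58, 61, 63, 64}.
So G has 3 subgroups of order 24.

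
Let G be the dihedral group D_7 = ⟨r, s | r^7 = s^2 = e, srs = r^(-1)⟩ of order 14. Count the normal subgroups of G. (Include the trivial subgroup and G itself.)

3

G has 10 subgroups. Checking conjugation-invariance by order — order 1: 1/1 normal; order 2: 0/7 normal; order 7: 1/1 normal; order 14: 1/1 normal.
Total normal subgroups: 3.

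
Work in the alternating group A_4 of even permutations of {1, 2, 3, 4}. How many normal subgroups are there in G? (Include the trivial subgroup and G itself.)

3

G has 10 subgroups. Checking conjugation-invariance by order — order 1: 1/1 normal; order 2: 0/3 normal; order 3: 0/4 normal; order 4: 1/1 normal; order 12: 1/1 normal.
Total normal subgroups: 3.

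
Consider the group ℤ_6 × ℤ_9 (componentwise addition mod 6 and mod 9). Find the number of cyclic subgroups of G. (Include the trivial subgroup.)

16

Each element a generates a cyclic subgroup ⟨a⟩; distinct elements may generate the same one (a cyclic group of order d has φ(d) generators).
Cyclic subgroups by order — order 1: 1; order 2: 1; order 3: 4; order 6: 4; order 9: 3; order 18: 3.
Total: 16.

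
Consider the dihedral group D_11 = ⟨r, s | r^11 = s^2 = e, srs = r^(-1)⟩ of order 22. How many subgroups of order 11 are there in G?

|G| = 22 and 11 | 22, so subgroups of order 11 are possible by Lagrange.
The subgroups of order 11 are: {e, r, r^2, r^3, r^4, r^5, r^6, r^7, r^8, r^9, r^10}.
So G has 1 subgroup of order 11.

1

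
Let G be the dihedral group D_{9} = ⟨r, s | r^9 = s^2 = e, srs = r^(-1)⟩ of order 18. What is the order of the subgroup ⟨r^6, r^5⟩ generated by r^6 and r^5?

9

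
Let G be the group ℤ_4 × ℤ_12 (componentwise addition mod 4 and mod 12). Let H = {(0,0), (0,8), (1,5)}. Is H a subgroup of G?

(0,8) ∈ H but its inverse (0,4) ∉ H, so H is not a subgroup.

No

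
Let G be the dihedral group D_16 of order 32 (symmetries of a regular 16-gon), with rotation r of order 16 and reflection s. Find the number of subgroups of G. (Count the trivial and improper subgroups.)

36

|G| = 32, so by Lagrange every subgroup order divides 32. Divisors: 1, 2, 4, 8, 16, 32.
Subgroups by order — order 1: 1; order 2: 17; order 4: 9; order 8: 5; order 16: 3; order 32: 1.
Total: 1 + 17 + 9 + 5 + 3 + 1 = 36.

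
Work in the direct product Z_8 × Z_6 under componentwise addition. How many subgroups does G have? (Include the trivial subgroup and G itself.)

|G| = 48, so by Lagrange every subgroup order divides 48. Divisors: 1, 2, 3, 4, 6, 8, 12, 16, 24, 48.
Subgroups by order — order 1: 1; order 2: 3; order 3: 1; order 4: 3; order 6: 3; order 8: 3; order 12: 3; order 16: 1; order 24: 3; order 48: 1.
Total: 1 + 3 + 1 + 3 + 3 + 3 + 3 + 1 + 3 + 1 = 22.

22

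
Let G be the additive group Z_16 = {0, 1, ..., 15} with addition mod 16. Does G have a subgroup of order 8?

8 | 16. A subgroup of order 8 is {0, 2, 4, 6, 8, 10, 12, 14}.

Yes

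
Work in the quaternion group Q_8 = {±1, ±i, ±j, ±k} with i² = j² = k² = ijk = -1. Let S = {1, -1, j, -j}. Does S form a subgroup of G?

Yes

|S| = 4 divides |G| = 8, consistent with Lagrange.
S contains the identity, every element's inverse is in S, and S is closed under ·: it is a subgroup.
In fact S = ⟨j⟩.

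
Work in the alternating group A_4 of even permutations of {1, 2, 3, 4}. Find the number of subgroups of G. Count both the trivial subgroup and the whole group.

|G| = 12, so by Lagrange every subgroup order divides 12. Divisors: 1, 2, 3, 4, 6, 12.
Subgroups by order — order 1: 1; order 2: 3; order 3: 4; order 4: 1; order 6: 0; order 12: 1.
Total: 1 + 3 + 4 + 1 + 0 + 1 = 10.

10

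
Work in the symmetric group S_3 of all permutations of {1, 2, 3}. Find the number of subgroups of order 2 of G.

|G| = 6 and 2 | 6, so subgroups of order 2 are possible by Lagrange.
The subgroups of order 2 are: {e, (1 2)}; {e, (1 3)}; {e, (2 3)}.
So G has 3 subgroups of order 2.

3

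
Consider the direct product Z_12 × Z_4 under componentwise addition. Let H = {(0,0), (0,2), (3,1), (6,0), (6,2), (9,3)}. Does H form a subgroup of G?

No

Closure fails: (9,3) + (0,2) = (9,1) ∉ H. So H is not a subgroup.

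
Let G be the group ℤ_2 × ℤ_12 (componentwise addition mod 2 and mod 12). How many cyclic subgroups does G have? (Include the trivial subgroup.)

12

Each element a generates a cyclic subgroup ⟨a⟩; distinct elements may generate the same one (a cyclic group of order d has φ(d) generators).
Cyclic subgroups by order — order 1: 1; order 2: 3; order 3: 1; order 4: 2; order 6: 3; order 12: 2.
Total: 12.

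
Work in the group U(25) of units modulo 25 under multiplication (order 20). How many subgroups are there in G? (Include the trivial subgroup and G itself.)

6

|G| = 20, so by Lagrange every subgroup order divides 20. Divisors: 1, 2, 4, 5, 10, 20.
Subgroups by order — order 1: 1; order 2: 1; order 4: 1; order 5: 1; order 10: 1; order 20: 1.
Total: 1 + 1 + 1 + 1 + 1 + 1 = 6.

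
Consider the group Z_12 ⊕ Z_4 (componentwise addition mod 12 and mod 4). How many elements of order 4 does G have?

An element (a,b) has order lcm(ord(a), ord(b)); count pairs with lcm equal to 4.
Enumerating gives 12 such elements.

12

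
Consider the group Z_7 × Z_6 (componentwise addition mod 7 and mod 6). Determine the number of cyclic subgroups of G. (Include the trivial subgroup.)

A cyclic subgroup of order d is generated by each of its φ(d) elements of order d, so the cyclic subgroups of order d number (#elements of order d)/φ(d).
Cyclic subgroups by order — order 1: 1; order 2: 1; order 3: 1; order 6: 1; order 7: 1; order 14: 1; order 21: 1; order 42: 1.
Total: 8.

8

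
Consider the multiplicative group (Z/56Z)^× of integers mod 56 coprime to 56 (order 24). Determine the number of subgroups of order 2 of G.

7

|G| = 24 and 2 | 24, so subgroups of order 2 are possible by Lagrange.
The subgroups of order 2 are: {1, 13}; {1, 15}; {1, 27}; {1, 29}; … (7 in all).
So G has 7 subgroups of order 2.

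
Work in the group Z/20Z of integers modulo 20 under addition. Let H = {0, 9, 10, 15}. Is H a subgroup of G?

No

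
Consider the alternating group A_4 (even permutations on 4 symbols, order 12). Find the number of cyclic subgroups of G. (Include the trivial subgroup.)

Group the elements of G by the cyclic subgroup they generate; each cyclic subgroup of order d accounts for φ(d) elements.
Cyclic subgroups by order — order 1: 1; order 2: 3; order 3: 4.
Total: 8.

8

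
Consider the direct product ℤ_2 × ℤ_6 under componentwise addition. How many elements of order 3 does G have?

2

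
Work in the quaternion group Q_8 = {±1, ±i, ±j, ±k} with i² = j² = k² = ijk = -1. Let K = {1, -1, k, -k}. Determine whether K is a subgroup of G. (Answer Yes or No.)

Yes

|K| = 4 divides |G| = 8, consistent with Lagrange.
K contains the identity, every element's inverse is in K, and K is closed under ·: it is a subgroup.
In fact K = ⟨-k⟩.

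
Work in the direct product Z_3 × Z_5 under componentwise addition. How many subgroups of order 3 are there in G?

|G| = 15 and 3 | 15, so subgroups of order 3 are possible by Lagrange.
The subgroups of order 3 are: {(0,0), (1,0), (2,0)}.
So G has 1 subgroup of order 3.

1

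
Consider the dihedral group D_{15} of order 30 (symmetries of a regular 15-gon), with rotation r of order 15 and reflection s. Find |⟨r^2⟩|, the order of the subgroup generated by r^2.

15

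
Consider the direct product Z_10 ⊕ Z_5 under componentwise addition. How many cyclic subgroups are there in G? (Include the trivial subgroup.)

A cyclic subgroup of order d is generated by each of its φ(d) elements of order d, so the cyclic subgroups of order d number (#elements of order d)/φ(d).
Cyclic subgroups by order — order 1: 1; order 2: 1; order 5: 6; order 10: 6.
Total: 14.

14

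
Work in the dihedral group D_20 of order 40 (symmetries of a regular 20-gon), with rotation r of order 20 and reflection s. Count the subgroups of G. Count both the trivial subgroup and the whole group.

|G| = 40, so by Lagrange every subgroup order divides 40. Divisors: 1, 2, 4, 5, 8, 10, 20, 40.
Subgroups by order — order 1: 1; order 2: 21; order 4: 11; order 5: 1; order 8: 5; order 10: 5; order 20: 3; order 40: 1.
Total: 1 + 21 + 11 + 1 + 5 + 5 + 3 + 1 = 48.

48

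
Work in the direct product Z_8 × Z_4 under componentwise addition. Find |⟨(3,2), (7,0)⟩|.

16

|⟨(3,2)⟩| = 8 and |⟨(7,0)⟩| = 8, so |H| is a multiple of lcm(8, 8) = 8 and divides |G| = 32.
Closing under the operation: H = {(0,0), (0,2), (1,0), (1,2), (2,0), (2,2), (3,0), (3,2), (4,0), (4,2), (5,0), (5,2), (6,0), (6,2), (7,0), (7,2)}, so |H| = 16.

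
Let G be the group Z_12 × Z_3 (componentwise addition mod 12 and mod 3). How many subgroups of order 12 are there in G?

4

|G| = 36 and 12 | 36, so subgroups of order 12 are possible by Lagrange.
The subgroups of order 12 are: {(0,0), (0,1), (0,2), (3,0), (3,1), (3,2), (6,0), (6,1), (6,2), (9,0), (9,1), (9,2)}; {(0,0), (1,0), (2,0), (3,0), (4,0), (5,0), (6,0), (7,0), (8,0), (9,0), (10,0), (11,0)}; {(0,0), (1,1), (2,2), (3,0), (4,1), (5,2), (6,0), (7,1), (8,2), (9,0), (10,1), (11,2)}; {(0,0), (1,2), (2,1), (3,0), (4,2), (5,1), (6,0), (7,2), (8,1), (9,0), (10,2), (11,1)}.
So G has 4 subgroups of order 12.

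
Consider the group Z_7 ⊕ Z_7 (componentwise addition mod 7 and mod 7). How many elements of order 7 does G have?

An element (a,b) has order lcm(ord(a), ord(b)); count pairs with lcm equal to 7.
Enumerating gives 48 such elements.

48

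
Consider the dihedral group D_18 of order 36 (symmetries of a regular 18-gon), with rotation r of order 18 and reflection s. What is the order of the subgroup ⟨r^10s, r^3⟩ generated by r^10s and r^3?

|⟨r^10s⟩| = 2 and |⟨r^3⟩| = 6, so |H| is a multiple of lcm(2, 6) = 6 and divides |G| = 36.
Closing under the operation: H = {e, r^3, r^6, r^9, r^12, r^15, rs, r^4s, r^7s, r^10s, r^13s, r^16s}, so |H| = 12.

12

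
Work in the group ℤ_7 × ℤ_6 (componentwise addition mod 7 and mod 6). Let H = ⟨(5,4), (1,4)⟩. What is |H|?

|⟨(5,4)⟩| = 21 and |⟨(1,4)⟩| = 21, so |H| is a multiple of lcm(21, 21) = 21 and divides |G| = 42.
Closing under the operation: H = {(0,0), (0,2), (0,4), (1,0), (1,2), (1,4), (2,0), (2,2), (2,4), (3,0), (3,2), (3,4), (4,0), (4,2), (4,4), (5,0), (5,2), (5,4), (6,0), (6,2), (6,4)}, so |H| = 21.

21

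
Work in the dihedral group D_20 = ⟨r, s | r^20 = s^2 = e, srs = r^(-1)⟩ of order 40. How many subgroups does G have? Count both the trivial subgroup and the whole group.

|G| = 40, so by Lagrange every subgroup order divides 40. Divisors: 1, 2, 4, 5, 8, 10, 20, 40.
Subgroups by order — order 1: 1; order 2: 21; order 4: 11; order 5: 1; order 8: 5; order 10: 5; order 20: 3; order 40: 1.
Total: 1 + 21 + 11 + 1 + 5 + 5 + 3 + 1 = 48.

48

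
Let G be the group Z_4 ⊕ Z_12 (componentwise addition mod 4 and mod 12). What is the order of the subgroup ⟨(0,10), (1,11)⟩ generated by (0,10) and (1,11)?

24

|⟨(0,10)⟩| = 6 and |⟨(1,11)⟩| = 12, so |H| is a multiple of lcm(6, 12) = 12 and divides |G| = 48.
Closing under the operation: H = {(0,0), (0,2), (0,4), (0,6), (0,8), (0,10), (1,1), (1,3), (1,5), (1,7), (1,9), (1,11), (2,0), (2,2), (2,4), (2,6), (2,8), (2,10), (3,1), (3,3), (3,5), (3,7), (3,9), (3,11)}, so |H| = 24.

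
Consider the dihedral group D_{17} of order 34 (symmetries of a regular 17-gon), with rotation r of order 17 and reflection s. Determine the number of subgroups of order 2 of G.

17

|G| = 34 and 2 | 34, so subgroups of order 2 are possible by Lagrange.
The subgroups of order 2 are: {e, r^10s}; {e, r^11s}; {e, r^12s}; {e, r^13s}; … (17 in all).
So G has 17 subgroups of order 2.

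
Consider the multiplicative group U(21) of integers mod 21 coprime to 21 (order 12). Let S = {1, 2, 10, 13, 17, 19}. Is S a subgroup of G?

17 ∈ S but its inverse 5 ∉ S, so S is not a subgroup.

No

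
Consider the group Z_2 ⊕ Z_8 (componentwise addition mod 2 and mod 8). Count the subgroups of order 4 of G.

3

|G| = 16 and 4 | 16, so subgroups of order 4 are possible by Lagrange.
The subgroups of order 4 are: {(0,0), (0,2), (0,4), (0,6)}; {(0,0), (0,4), (1,0), (1,4)}; {(0,0), (0,4), (1,2), (1,6)}.
So G has 3 subgroups of order 4.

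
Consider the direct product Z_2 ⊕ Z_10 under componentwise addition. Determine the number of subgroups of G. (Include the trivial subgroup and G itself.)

10

|G| = 20, so by Lagrange every subgroup order divides 20. Divisors: 1, 2, 4, 5, 10, 20.
Subgroups by order — order 1: 1; order 2: 3; order 4: 1; order 5: 1; order 10: 3; order 20: 1.
Total: 1 + 3 + 1 + 1 + 3 + 1 = 10.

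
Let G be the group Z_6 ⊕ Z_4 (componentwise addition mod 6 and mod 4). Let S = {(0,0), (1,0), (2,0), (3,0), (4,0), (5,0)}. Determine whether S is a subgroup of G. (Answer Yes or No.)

|S| = 6 divides |G| = 24, consistent with Lagrange.
S contains the identity, every element's inverse is in S, and S is closed under +: it is a subgroup.
In fact S = ⟨(5,0)⟩.

Yes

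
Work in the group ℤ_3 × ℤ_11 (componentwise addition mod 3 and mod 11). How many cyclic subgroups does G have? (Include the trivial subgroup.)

A cyclic subgroup of order d is generated by each of its φ(d) elements of order d, so the cyclic subgroups of order d number (#elements of order d)/φ(d).
Cyclic subgroups by order — order 1: 1; order 3: 1; order 11: 1; order 33: 1.
Total: 4.

4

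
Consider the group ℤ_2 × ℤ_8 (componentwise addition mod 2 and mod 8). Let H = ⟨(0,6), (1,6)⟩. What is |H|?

|⟨(0,6)⟩| = 4 and |⟨(1,6)⟩| = 4, so |H| is a multiple of lcm(4, 4) = 4 and divides |G| = 16.
Closing under the operation: H = {(0,0), (0,2), (0,4), (0,6), (1,0), (1,2), (1,4), (1,6)}, so |H| = 8.

8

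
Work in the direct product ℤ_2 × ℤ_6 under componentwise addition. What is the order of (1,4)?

6

The order of (1,4) in Z_2 × Z_6 is lcm(ord(1) in Z_2, ord(4) in Z_6).
ord(1) = 2 and ord(4) = 3, so |⟨(1,4)⟩| = lcm(2, 3) = 6.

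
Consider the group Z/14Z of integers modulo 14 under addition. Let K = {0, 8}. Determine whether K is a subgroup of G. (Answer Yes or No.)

No

8 ∈ K but its inverse 6 ∉ K, so K is not a subgroup.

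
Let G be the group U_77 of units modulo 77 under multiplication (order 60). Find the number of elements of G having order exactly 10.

Enumerating element orders in G gives 12 elements of order 10.

12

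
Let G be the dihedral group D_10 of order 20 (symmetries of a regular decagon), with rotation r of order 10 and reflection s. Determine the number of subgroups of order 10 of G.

|G| = 20 and 10 | 20, so subgroups of order 10 are possible by Lagrange.
The subgroups of order 10 are: {e, r, r^2, r^3, r^4, r^5, r^6, r^7, r^8, r^9}; {e, r^2, r^4, r^6, r^8, s, r^2s, r^4s, r^6s, r^8s}; {e, r^2, r^4, r^6, r^8, rs, r^3s, r^5s, r^7s, r^9s}.
So G has 3 subgroups of order 10.

3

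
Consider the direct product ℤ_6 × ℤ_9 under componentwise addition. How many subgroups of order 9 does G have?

|G| = 54 and 9 | 54, so subgroups of order 9 are possible by Lagrange.
The subgroups of order 9 are: {(0,0), (0,1), (0,2), (0,3), (0,4), (0,5), (0,6), (0,7), (0,8)}; {(0,0), (0,3), (0,6), (2,0), (2,3), (2,6), (4,0), (4,3), (4,6)}; {(0,0), (0,3), (0,6), (2,1), (2,4), (2,7), (4,2), (4,5), (4,8)}; {(0,0), (0,3), (0,6), (2,2), (2,5), (2,8), (4,1), (4,4), (4,7)}.
So G has 4 subgroups of order 9.

4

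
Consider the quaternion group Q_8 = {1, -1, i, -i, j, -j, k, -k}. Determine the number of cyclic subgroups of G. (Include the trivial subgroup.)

5

A cyclic subgroup of order d is generated by each of its φ(d) elements of order d, so the cyclic subgroups of order d number (#elements of order d)/φ(d).
Cyclic subgroups by order — order 1: 1; order 2: 1; order 4: 3.
Total: 5.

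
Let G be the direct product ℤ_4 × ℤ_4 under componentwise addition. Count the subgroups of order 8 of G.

3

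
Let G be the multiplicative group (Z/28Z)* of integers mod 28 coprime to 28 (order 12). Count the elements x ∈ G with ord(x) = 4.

0

No element of G has order 4 (even though 4 | 12).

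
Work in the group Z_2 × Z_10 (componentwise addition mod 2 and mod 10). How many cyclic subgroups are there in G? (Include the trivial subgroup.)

A cyclic subgroup of order d is generated by each of its φ(d) elements of order d, so the cyclic subgroups of order d number (#elements of order d)/φ(d).
Cyclic subgroups by order — order 1: 1; order 2: 3; order 5: 1; order 10: 3.
Total: 8.

8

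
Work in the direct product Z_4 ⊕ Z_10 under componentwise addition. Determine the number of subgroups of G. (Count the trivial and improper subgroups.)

|G| = 40, so by Lagrange every subgroup order divides 40. Divisors: 1, 2, 4, 5, 8, 10, 20, 40.
Subgroups by order — order 1: 1; order 2: 3; order 4: 3; order 5: 1; order 8: 1; order 10: 3; order 20: 3; order 40: 1.
Total: 1 + 3 + 3 + 1 + 1 + 3 + 3 + 1 = 16.

16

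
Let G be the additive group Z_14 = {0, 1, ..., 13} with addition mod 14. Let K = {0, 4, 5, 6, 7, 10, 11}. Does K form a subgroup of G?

5 ∈ K but its inverse 9 ∉ K, so K is not a subgroup.

No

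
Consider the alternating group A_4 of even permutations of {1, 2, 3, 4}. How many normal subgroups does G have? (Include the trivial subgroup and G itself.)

G has 10 subgroups. Checking conjugation-invariance by order — order 1: 1/1 normal; order 2: 0/3 normal; order 3: 0/4 normal; order 4: 1/1 normal; order 12: 1/1 normal.
Total normal subgroups: 3.

3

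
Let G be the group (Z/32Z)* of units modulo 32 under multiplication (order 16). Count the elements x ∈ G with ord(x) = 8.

8

The elements of order 8 are: 3, 5, 11, 13, 19, 21, 27, 29.
That's 8.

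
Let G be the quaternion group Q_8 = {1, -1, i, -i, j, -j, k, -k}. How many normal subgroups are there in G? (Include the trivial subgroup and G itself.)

G has 6 subgroups. Checking conjugation-invariance by order — order 1: 1/1 normal; order 2: 1/1 normal; order 4: 3/3 normal; order 8: 1/1 normal.
Total normal subgroups: 6.

6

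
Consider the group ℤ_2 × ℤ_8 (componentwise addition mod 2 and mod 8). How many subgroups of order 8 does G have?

|G| = 16 and 8 | 16, so subgroups of order 8 are possible by Lagrange.
The subgroups of order 8 are: {(0,0), (0,1), (0,2), (0,3), (0,4), (0,5), (0,6), (0,7)}; {(0,0), (0,2), (0,4), (0,6), (1,0), (1,2), (1,4), (1,6)}; {(0,0), (0,2), (0,4), (0,6), (1,1), (1,3), (1,5), (1,7)}.
So G has 3 subgroups of order 8.

3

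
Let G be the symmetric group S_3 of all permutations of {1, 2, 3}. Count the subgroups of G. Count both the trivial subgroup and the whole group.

6

|G| = 6, so by Lagrange every subgroup order divides 6. Divisors: 1, 2, 3, 6.
Subgroups by order — order 1: 1; order 2: 3; order 3: 1; order 6: 1.
Total: 1 + 3 + 1 + 1 = 6.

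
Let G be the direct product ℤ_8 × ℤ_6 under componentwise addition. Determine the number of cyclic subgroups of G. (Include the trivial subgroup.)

16

Each element a generates a cyclic subgroup ⟨a⟩; distinct elements may generate the same one (a cyclic group of order d has φ(d) generators).
Cyclic subgroups by order — order 1: 1; order 2: 3; order 3: 1; order 4: 2; order 6: 3; order 8: 2; order 12: 2; order 24: 2.
Total: 16.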